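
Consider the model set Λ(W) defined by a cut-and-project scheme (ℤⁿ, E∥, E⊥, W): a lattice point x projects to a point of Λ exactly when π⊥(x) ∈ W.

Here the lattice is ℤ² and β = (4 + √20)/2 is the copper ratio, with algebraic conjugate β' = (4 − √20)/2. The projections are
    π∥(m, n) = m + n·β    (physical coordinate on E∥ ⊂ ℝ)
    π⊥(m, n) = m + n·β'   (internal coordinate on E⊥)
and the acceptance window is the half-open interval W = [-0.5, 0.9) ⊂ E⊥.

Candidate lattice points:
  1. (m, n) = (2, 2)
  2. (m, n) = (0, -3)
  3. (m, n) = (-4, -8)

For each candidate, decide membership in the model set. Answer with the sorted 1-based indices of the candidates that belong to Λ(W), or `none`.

2

Compute β' = (4−√20)/2 = -0.23607, so π⊥(m,n) = m -0.23607·n.
candidate 1: (m,n)=(2,2) → π∥ = 2+2·β ≈ 10.47214, π⊥ = 2+2·β' ≈ 1.52786 ∉ [-0.5, 0.9) ⇒ out
candidate 2: (m,n)=(0,-3) → π∥ = 0-3·β ≈ -12.70820, π⊥ = 0-3·β' ≈ 0.70820 ∈ [-0.5, 0.9) ⇒ IN Λ
candidate 3: (m,n)=(-4,-8) → π∥ = -4-8·β ≈ -37.88854, π⊥ = -4-8·β' ≈ -2.11146 ∉ [-0.5, 0.9) ⇒ out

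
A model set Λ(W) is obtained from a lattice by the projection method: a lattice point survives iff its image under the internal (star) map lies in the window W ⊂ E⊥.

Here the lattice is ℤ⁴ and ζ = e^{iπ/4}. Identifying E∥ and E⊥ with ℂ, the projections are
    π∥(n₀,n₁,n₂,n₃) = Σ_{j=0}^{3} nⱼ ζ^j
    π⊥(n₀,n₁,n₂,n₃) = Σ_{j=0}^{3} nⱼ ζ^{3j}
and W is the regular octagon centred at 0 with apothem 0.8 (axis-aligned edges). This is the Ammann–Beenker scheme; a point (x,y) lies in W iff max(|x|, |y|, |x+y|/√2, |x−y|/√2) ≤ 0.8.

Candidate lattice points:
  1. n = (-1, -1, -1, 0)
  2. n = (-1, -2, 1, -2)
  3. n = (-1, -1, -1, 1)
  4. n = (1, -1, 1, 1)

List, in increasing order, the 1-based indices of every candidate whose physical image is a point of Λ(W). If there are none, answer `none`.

1

Internal map: ζ^{3j} for j=0..3 gives (1,0), (−√2/2,√2/2), (0,−1), (√2/2,√2/2).
#1 (-1, -1, -1, 0): internal (-0.292893, 0.292893); octagon support 0.414214 vs apothem 0.8 → ∈ W
#2 (-1, -2, 1, -2): internal (-1.000000, -3.828427); octagon support 3.828427 vs apothem 0.8 → ∉ W
#3 (-1, -1, -1, 1): internal (0.414214, 1.000000); octagon support 1.000000 vs apothem 0.8 → ∉ W
#4 (1, -1, 1, 1): internal (2.414214, -1.000000); octagon support 2.414214 vs apothem 0.8 → ∉ W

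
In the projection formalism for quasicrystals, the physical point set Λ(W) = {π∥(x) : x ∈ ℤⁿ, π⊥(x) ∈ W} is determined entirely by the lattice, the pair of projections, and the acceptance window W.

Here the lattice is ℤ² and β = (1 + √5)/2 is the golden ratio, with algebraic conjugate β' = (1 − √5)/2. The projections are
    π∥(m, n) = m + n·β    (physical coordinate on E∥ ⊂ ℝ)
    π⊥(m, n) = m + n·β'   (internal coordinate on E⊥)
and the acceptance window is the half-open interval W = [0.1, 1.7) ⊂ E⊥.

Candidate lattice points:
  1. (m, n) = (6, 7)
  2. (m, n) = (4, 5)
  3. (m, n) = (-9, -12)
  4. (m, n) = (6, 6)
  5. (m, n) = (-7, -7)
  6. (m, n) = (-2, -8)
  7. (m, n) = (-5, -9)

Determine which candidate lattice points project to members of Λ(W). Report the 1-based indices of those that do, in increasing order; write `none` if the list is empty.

Compute β' = (1−√5)/2 = -0.618034, so π⊥(m,n) = m -0.618034·n.
#1 (6,7): internal coord 6 + (7)·β' = +1.673762; +1.673762 ∈ [0.1, 1.7) → IN Λ
#2 (4,5): internal coord 4 + (5)·β' = +0.909830; +0.909830 ∈ [0.1, 1.7) → IN Λ
#3 (-9,-12): internal coord -9 + (-12)·β' = -1.583592; -1.583592 ∉ [0.1, 1.7) → out
#4 (6,6): internal coord 6 + (6)·β' = +2.291796; +2.291796 ∉ [0.1, 1.7) → out
#5 (-7,-7): internal coord -7 + (-7)·β' = -2.673762; -2.673762 ∉ [0.1, 1.7) → out
#6 (-2,-8): internal coord -2 + (-8)·β' = +2.944272; +2.944272 ∉ [0.1, 1.7) → out
#7 (-5,-9): internal coord -5 + (-9)·β' = +0.562306; +0.562306 ∈ [0.1, 1.7) → IN Λ

1, 2, 7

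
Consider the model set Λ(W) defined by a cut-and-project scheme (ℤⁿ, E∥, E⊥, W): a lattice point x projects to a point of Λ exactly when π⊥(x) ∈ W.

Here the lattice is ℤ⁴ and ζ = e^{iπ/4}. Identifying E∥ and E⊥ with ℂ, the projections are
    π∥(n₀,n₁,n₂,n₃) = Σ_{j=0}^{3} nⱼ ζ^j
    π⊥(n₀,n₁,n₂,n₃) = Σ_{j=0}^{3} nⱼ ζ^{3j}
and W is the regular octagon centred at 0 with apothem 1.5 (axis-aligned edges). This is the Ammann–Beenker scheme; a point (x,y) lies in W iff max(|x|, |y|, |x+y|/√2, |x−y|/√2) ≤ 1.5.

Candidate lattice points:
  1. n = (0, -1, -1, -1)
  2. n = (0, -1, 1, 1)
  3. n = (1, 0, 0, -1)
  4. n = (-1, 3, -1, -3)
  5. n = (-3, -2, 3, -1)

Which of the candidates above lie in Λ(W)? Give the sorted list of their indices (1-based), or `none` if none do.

π⊥(n) = n₀ + n₁ζ³ + n₂ζ⁶ + n₃ζ⁹ where ζ = e^{iπ/4}.
#1 (0, -1, -1, -1): internal (0.00000, -0.41421); octagon support 0.41421 vs apothem 1.5 → ∈ W
#2 (0, -1, 1, 1): internal (1.41421, -1.00000); octagon support 1.70711 vs apothem 1.5 → ∉ W
#3 (1, 0, 0, -1): internal (0.29289, -0.70711); octagon support 0.70711 vs apothem 1.5 → ∈ W
#4 (-1, 3, -1, -3): internal (-5.24264, 1.00000); octagon support 5.24264 vs apothem 1.5 → ∉ W
#5 (-3, -2, 3, -1): internal (-2.29289, -5.12132); octagon support 5.24264 vs apothem 1.5 → ∉ W

1, 3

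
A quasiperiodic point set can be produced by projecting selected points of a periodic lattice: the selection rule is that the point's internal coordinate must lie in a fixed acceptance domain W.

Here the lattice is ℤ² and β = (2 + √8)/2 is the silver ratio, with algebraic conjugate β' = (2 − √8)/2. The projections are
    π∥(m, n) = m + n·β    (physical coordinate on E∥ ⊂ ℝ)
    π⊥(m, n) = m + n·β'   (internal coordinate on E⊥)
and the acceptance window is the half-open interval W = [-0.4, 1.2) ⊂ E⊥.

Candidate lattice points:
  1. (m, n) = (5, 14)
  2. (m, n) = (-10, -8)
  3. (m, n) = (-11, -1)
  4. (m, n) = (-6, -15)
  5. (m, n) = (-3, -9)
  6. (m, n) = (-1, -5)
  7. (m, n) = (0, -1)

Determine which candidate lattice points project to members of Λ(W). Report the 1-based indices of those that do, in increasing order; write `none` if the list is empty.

Compute β' = (2−√8)/2 = -0.41421, so π⊥(m,n) = m -0.41421·n.
candidate 1: (m,n)=(5,14) → π∥ = 5+14·β ≈ 38.79899, π⊥ = 5+14·β' ≈ -0.79899 ∉ [-0.4, 1.2) ⇒ out
candidate 2: (m,n)=(-10,-8) → π∥ = -10-8·β ≈ -29.31371, π⊥ = -10-8·β' ≈ -6.68629 ∉ [-0.4, 1.2) ⇒ out
candidate 3: (m,n)=(-11,-1) → π∥ = -11-1·β ≈ -13.41421, π⊥ = -11-1·β' ≈ -10.58579 ∉ [-0.4, 1.2) ⇒ out
candidate 4: (m,n)=(-6,-15) → π∥ = -6-15·β ≈ -42.21320, π⊥ = -6-15·β' ≈ 0.21320 ∈ [-0.4, 1.2) ⇒ IN Λ
candidate 5: (m,n)=(-3,-9) → π∥ = -3-9·β ≈ -24.72792, π⊥ = -3-9·β' ≈ 0.72792 ∈ [-0.4, 1.2) ⇒ IN Λ
candidate 6: (m,n)=(-1,-5) → π∥ = -1-5·β ≈ -13.07107, π⊥ = -1-5·β' ≈ 1.07107 ∈ [-0.4, 1.2) ⇒ IN Λ
candidate 7: (m,n)=(0,-1) → π∥ = 0-1·β ≈ -2.41421, π⊥ = 0-1·β' ≈ 0.41421 ∈ [-0.4, 1.2) ⇒ IN Λ

4, 5, 6, 7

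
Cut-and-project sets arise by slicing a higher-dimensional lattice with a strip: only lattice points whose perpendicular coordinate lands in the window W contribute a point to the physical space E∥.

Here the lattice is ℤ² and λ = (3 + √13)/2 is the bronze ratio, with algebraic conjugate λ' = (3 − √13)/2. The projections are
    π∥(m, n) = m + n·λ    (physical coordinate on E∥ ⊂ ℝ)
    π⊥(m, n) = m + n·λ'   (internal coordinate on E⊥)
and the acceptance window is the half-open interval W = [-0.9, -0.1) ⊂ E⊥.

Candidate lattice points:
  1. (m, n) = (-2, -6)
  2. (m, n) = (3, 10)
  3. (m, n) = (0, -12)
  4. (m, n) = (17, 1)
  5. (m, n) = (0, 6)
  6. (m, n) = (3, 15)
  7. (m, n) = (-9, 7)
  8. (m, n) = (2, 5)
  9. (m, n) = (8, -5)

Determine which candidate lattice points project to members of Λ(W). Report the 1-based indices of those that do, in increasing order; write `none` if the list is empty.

Numerically λ ≈ 3.302776 and λ' = −1/λ ≈ -0.302776.
#1 (-2,-6): internal coord -2 + (-6)·λ' = -0.183346; -0.183346 ∈ [-0.9, -0.1) → IN Λ
#2 (3,10): internal coord 3 + (10)·λ' = -0.027756; -0.027756 ∉ [-0.9, -0.1) → out
#3 (0,-12): internal coord 0 + (-12)·λ' = +3.633308; +3.633308 ∉ [-0.9, -0.1) → out
#4 (17,1): internal coord 17 + (1)·λ' = +16.697224; +16.697224 ∉ [-0.9, -0.1) → out
#5 (0,6): internal coord 0 + (6)·λ' = -1.816654; -1.816654 ∉ [-0.9, -0.1) → out
#6 (3,15): internal coord 3 + (15)·λ' = -1.541635; -1.541635 ∉ [-0.9, -0.1) → out
#7 (-9,7): internal coord -9 + (7)·λ' = -11.119429; -11.119429 ∉ [-0.9, -0.1) → out
#8 (2,5): internal coord 2 + (5)·λ' = +0.486122; +0.486122 ∉ [-0.9, -0.1) → out
#9 (8,-5): internal coord 8 + (-5)·λ' = +9.513878; +9.513878 ∉ [-0.9, -0.1) → out

1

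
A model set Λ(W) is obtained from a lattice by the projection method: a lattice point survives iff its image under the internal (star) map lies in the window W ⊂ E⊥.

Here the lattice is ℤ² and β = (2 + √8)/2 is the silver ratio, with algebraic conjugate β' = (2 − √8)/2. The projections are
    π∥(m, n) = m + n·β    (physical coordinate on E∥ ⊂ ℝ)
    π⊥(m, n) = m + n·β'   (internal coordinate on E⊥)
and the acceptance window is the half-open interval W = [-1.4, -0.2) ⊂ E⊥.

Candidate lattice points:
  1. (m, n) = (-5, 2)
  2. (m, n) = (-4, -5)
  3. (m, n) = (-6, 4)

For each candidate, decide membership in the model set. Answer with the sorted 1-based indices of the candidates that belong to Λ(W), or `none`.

β' = (2−√8)/2 ≈ -0.414214.
candidate 1: (m,n)=(-5,2) → π∥ = -5+2·β ≈ -0.171573, π⊥ = -5+2·β' ≈ -5.828427 ∉ [-1.4, -0.2) ⇒ out
candidate 2: (m,n)=(-4,-5) → π∥ = -4-5·β ≈ -16.071068, π⊥ = -4-5·β' ≈ -1.928932 ∉ [-1.4, -0.2) ⇒ out
candidate 3: (m,n)=(-6,4) → π∥ = -6+4·β ≈ 3.656854, π⊥ = -6+4·β' ≈ -7.656854 ∉ [-1.4, -0.2) ⇒ out

none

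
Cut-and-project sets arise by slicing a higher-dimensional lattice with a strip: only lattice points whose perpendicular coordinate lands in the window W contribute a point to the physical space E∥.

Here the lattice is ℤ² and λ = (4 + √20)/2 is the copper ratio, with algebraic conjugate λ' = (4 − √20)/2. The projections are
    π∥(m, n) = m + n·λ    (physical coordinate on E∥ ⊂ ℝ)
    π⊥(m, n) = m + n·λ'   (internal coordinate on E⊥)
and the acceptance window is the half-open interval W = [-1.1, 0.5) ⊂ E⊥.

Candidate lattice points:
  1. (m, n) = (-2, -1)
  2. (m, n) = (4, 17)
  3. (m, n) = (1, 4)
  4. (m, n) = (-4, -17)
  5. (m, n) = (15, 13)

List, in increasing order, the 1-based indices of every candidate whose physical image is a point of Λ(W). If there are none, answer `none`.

2, 3, 4

Numerically λ ≈ 4.23607 and λ' = −1/λ ≈ -0.23607.
candidate 1: (m,n)=(-2,-1) → π∥ = -2-1·λ ≈ -6.23607, π⊥ = -2-1·λ' ≈ -1.76393 ∉ [-1.1, 0.5) ⇒ out
candidate 2: (m,n)=(4,17) → π∥ = 4+17·λ ≈ 76.01316, π⊥ = 4+17·λ' ≈ -0.01316 ∈ [-1.1, 0.5) ⇒ IN Λ
candidate 3: (m,n)=(1,4) → π∥ = 1+4·λ ≈ 17.94427, π⊥ = 1+4·λ' ≈ 0.05573 ∈ [-1.1, 0.5) ⇒ IN Λ
candidate 4: (m,n)=(-4,-17) → π∥ = -4-17·λ ≈ -76.01316, π⊥ = -4-17·λ' ≈ 0.01316 ∈ [-1.1, 0.5) ⇒ IN Λ
candidate 5: (m,n)=(15,13) → π∥ = 15+13·λ ≈ 70.06888, π⊥ = 15+13·λ' ≈ 11.93112 ∉ [-1.1, 0.5) ⇒ out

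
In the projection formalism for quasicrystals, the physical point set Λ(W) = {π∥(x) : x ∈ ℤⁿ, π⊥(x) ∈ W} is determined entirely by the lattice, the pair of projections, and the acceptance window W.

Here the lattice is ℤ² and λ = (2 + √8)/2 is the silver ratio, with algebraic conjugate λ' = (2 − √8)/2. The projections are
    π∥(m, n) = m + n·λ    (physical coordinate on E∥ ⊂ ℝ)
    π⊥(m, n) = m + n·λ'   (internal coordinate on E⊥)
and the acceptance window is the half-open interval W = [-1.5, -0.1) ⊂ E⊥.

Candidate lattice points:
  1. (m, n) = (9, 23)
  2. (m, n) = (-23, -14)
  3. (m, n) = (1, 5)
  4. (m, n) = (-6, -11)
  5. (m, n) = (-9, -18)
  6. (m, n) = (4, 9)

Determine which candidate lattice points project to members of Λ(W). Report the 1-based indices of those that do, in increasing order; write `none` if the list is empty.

Compute λ' = (2−√8)/2 = -0.41421, so π⊥(m,n) = m -0.41421·n.
candidate 1: (m,n)=(9,23) → π∥ = 9+23·λ ≈ 64.52691, π⊥ = 9+23·λ' ≈ -0.52691 ∈ [-1.5, -0.1) ⇒ IN Λ
candidate 2: (m,n)=(-23,-14) → π∥ = -23-14·λ ≈ -56.79899, π⊥ = -23-14·λ' ≈ -17.20101 ∉ [-1.5, -0.1) ⇒ out
candidate 3: (m,n)=(1,5) → π∥ = 1+5·λ ≈ 13.07107, π⊥ = 1+5·λ' ≈ -1.07107 ∈ [-1.5, -0.1) ⇒ IN Λ
candidate 4: (m,n)=(-6,-11) → π∥ = -6-11·λ ≈ -32.55635, π⊥ = -6-11·λ' ≈ -1.44365 ∈ [-1.5, -0.1) ⇒ IN Λ
candidate 5: (m,n)=(-9,-18) → π∥ = -9-18·λ ≈ -52.45584, π⊥ = -9-18·λ' ≈ -1.54416 ∉ [-1.5, -0.1) ⇒ out
candidate 6: (m,n)=(4,9) → π∥ = 4+9·λ ≈ 25.72792, π⊥ = 4+9·λ' ≈ 0.27208 ∉ [-1.5, -0.1) ⇒ out

1, 3, 4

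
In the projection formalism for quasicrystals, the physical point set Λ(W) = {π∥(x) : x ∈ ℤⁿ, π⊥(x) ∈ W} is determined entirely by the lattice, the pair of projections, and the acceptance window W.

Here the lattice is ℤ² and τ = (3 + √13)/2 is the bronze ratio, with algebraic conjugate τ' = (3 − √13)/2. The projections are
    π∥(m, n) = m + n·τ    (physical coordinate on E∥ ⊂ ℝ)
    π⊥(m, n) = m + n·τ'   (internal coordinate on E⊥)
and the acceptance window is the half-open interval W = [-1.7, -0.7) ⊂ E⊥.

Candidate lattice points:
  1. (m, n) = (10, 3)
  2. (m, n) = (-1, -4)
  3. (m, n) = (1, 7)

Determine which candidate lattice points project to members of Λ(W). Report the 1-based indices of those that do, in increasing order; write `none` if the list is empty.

τ' = (3−√13)/2 ≈ -0.3028.
[1] lift (10,3): star map gives 9.0917; window check -1.7 ≤ 9.0917 < -0.7 is false → out
[2] lift (-1,-4): star map gives 0.2111; window check -1.7 ≤ 0.2111 < -0.7 is false → out
[3] lift (1,7): star map gives -1.1194; window check -1.7 ≤ -1.1194 < -0.7 is true → IN Λ

3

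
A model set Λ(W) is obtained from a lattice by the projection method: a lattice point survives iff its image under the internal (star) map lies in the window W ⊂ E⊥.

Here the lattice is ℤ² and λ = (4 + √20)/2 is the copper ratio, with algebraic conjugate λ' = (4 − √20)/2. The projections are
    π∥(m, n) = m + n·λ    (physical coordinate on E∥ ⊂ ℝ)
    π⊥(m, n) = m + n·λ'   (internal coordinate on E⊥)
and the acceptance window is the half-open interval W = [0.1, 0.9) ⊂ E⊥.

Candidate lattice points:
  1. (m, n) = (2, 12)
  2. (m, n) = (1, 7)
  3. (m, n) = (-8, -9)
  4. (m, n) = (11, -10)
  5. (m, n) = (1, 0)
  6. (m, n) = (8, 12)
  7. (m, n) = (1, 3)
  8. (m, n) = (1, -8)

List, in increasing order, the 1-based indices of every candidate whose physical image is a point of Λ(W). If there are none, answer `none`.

Numerically λ ≈ 4.2361 and λ' = −1/λ ≈ -0.2361.
[1] lift (2,12): star map gives -0.8328; window check 0.1 ≤ -0.8328 < 0.9 is false → out
[2] lift (1,7): star map gives -0.6525; window check 0.1 ≤ -0.6525 < 0.9 is false → out
[3] lift (-8,-9): star map gives -5.8754; window check 0.1 ≤ -5.8754 < 0.9 is false → out
[4] lift (11,-10): star map gives 13.3607; window check 0.1 ≤ 13.3607 < 0.9 is false → out
[5] lift (1,0): star map gives 1.0000; window check 0.1 ≤ 1.0000 < 0.9 is false → out
[6] lift (8,12): star map gives 5.1672; window check 0.1 ≤ 5.1672 < 0.9 is false → out
[7] lift (1,3): star map gives 0.2918; window check 0.1 ≤ 0.2918 < 0.9 is true → IN Λ
[8] lift (1,-8): star map gives 2.8885; window check 0.1 ≤ 2.8885 < 0.9 is false → out

7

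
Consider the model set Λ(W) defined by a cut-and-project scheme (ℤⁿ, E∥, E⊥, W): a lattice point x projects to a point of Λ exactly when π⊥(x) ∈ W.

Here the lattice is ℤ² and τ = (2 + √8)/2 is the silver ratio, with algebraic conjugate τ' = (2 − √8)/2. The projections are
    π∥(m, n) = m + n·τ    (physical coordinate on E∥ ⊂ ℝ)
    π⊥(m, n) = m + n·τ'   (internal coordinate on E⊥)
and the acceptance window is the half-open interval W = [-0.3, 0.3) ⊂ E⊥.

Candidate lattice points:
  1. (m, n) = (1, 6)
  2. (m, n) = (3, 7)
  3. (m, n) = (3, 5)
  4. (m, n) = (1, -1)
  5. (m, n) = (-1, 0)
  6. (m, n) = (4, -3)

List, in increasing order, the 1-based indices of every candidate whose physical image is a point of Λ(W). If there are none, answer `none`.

τ' = (2−√8)/2 ≈ -0.4142.
[1] lift (1,6): star map gives -1.4853; window check -0.3 ≤ -1.4853 < 0.3 is false → out
[2] lift (3,7): star map gives 0.1005; window check -0.3 ≤ 0.1005 < 0.3 is true → IN Λ
[3] lift (3,5): star map gives 0.9289; window check -0.3 ≤ 0.9289 < 0.3 is false → out
[4] lift (1,-1): star map gives 1.4142; window check -0.3 ≤ 1.4142 < 0.3 is false → out
[5] lift (-1,0): star map gives -1.0000; window check -0.3 ≤ -1.0000 < 0.3 is false → out
[6] lift (4,-3): star map gives 5.2426; window check -0.3 ≤ 5.2426 < 0.3 is false → out

2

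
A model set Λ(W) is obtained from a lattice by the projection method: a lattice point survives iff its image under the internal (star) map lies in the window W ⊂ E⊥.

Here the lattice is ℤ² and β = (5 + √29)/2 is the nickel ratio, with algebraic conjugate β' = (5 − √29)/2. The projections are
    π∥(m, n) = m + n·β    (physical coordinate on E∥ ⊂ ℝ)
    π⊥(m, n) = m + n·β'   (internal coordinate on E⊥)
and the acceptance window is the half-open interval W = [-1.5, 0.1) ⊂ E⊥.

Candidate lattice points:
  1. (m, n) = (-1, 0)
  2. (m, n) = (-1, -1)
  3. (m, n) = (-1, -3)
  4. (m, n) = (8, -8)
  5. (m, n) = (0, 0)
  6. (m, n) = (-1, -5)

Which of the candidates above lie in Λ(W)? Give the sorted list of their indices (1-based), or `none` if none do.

β' = (5−√29)/2 ≈ -0.1926.
candidate 1: (m,n)=(-1,0) → π∥ = -1+0·β ≈ -1.0000, π⊥ = -1+0·β' ≈ -1.0000 ∈ [-1.5, 0.1) ⇒ IN Λ
candidate 2: (m,n)=(-1,-1) → π∥ = -1-1·β ≈ -6.1926, π⊥ = -1-1·β' ≈ -0.8074 ∈ [-1.5, 0.1) ⇒ IN Λ
candidate 3: (m,n)=(-1,-3) → π∥ = -1-3·β ≈ -16.5777, π⊥ = -1-3·β' ≈ -0.4223 ∈ [-1.5, 0.1) ⇒ IN Λ
candidate 4: (m,n)=(8,-8) → π∥ = 8-8·β ≈ -33.5407, π⊥ = 8-8·β' ≈ 9.5407 ∉ [-1.5, 0.1) ⇒ out
candidate 5: (m,n)=(0,0) → π∥ = 0+0·β ≈ 0.0000, π⊥ = 0+0·β' ≈ 0.0000 ∈ [-1.5, 0.1) ⇒ IN Λ
candidate 6: (m,n)=(-1,-5) → π∥ = -1-5·β ≈ -26.9629, π⊥ = -1-5·β' ≈ -0.0371 ∈ [-1.5, 0.1) ⇒ IN Λ

1, 2, 3, 5, 6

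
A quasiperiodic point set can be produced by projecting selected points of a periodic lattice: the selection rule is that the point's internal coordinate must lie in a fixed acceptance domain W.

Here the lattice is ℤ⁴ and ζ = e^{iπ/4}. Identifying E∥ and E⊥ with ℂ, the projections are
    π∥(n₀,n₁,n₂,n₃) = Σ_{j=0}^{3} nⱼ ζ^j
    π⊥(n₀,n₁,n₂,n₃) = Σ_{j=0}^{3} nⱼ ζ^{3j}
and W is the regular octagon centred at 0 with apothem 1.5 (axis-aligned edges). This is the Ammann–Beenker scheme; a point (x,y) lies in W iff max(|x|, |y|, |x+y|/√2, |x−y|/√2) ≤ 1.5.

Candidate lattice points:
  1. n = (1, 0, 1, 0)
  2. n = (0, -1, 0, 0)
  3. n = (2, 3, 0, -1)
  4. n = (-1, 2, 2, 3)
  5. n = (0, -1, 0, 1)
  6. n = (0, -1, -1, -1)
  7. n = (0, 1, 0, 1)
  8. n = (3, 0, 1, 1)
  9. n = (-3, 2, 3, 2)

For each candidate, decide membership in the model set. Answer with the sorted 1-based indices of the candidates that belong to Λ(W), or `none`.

π⊥(n) = n₀ + n₁ζ³ + n₂ζ⁶ + n₃ζ⁹ where ζ = e^{iπ/4}.
candidate 1: n = (1, 0, 1, 0) → π⊥ ≈ (+1.000000, -1.000000); max(|x|,|y|,|x±y|/√2) = 1.414214 ≤ 1.5 ⇒ ∈ W
candidate 2: n = (0, -1, 0, 0) → π⊥ ≈ (+0.707107, -0.707107); max(|x|,|y|,|x±y|/√2) = 1.000000 ≤ 1.5 ⇒ ∈ W
candidate 3: n = (2, 3, 0, -1) → π⊥ ≈ (-0.828427, +1.414214); max(|x|,|y|,|x±y|/√2) = 1.585786 > 1.5 ⇒ ∉ W
candidate 4: n = (-1, 2, 2, 3) → π⊥ ≈ (-0.292893, +1.535534); max(|x|,|y|,|x±y|/√2) = 1.535534 > 1.5 ⇒ ∉ W
candidate 5: n = (0, -1, 0, 1) → π⊥ ≈ (+1.414214, +0.000000); max(|x|,|y|,|x±y|/√2) = 1.414214 ≤ 1.5 ⇒ ∈ W
candidate 6: n = (0, -1, -1, -1) → π⊥ ≈ (+0.000000, -0.414214); max(|x|,|y|,|x±y|/√2) = 0.414214 ≤ 1.5 ⇒ ∈ W
candidate 7: n = (0, 1, 0, 1) → π⊥ ≈ (+0.000000, +1.414214); max(|x|,|y|,|x±y|/√2) = 1.414214 ≤ 1.5 ⇒ ∈ W
candidate 8: n = (3, 0, 1, 1) → π⊥ ≈ (+3.707107, -0.292893); max(|x|,|y|,|x±y|/√2) = 3.707107 > 1.5 ⇒ ∉ W
candidate 9: n = (-3, 2, 3, 2) → π⊥ ≈ (-3.000000, -0.171573); max(|x|,|y|,|x±y|/√2) = 3.000000 > 1.5 ⇒ ∉ W

1, 2, 5, 6, 7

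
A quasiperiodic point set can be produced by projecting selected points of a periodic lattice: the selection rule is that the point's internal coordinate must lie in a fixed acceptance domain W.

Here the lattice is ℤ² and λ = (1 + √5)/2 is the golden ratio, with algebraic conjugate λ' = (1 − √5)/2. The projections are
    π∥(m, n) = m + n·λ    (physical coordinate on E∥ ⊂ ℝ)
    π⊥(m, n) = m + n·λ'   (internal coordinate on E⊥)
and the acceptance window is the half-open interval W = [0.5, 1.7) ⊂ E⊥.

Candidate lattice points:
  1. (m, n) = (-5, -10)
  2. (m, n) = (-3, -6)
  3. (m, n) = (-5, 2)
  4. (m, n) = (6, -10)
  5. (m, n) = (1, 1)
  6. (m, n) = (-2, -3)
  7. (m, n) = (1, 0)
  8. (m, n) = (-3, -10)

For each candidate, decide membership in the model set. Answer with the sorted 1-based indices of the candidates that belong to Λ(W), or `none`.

1, 2, 7

Compute λ' = (1−√5)/2 = -0.618034, so π⊥(m,n) = m -0.618034·n.
candidate 1: (m,n)=(-5,-10) → π∥ = -5-10·λ ≈ -21.180340, π⊥ = -5-10·λ' ≈ 1.180340 ∈ [0.5, 1.7) ⇒ IN Λ
candidate 2: (m,n)=(-3,-6) → π∥ = -3-6·λ ≈ -12.708204, π⊥ = -3-6·λ' ≈ 0.708204 ∈ [0.5, 1.7) ⇒ IN Λ
candidate 3: (m,n)=(-5,2) → π∥ = -5+2·λ ≈ -1.763932, π⊥ = -5+2·λ' ≈ -6.236068 ∉ [0.5, 1.7) ⇒ out
candidate 4: (m,n)=(6,-10) → π∥ = 6-10·λ ≈ -10.180340, π⊥ = 6-10·λ' ≈ 12.180340 ∉ [0.5, 1.7) ⇒ out
candidate 5: (m,n)=(1,1) → π∥ = 1+1·λ ≈ 2.618034, π⊥ = 1+1·λ' ≈ 0.381966 ∉ [0.5, 1.7) ⇒ out
candidate 6: (m,n)=(-2,-3) → π∥ = -2-3·λ ≈ -6.854102, π⊥ = -2-3·λ' ≈ -0.145898 ∉ [0.5, 1.7) ⇒ out
candidate 7: (m,n)=(1,0) → π∥ = 1+0·λ ≈ 1.000000, π⊥ = 1+0·λ' ≈ 1.000000 ∈ [0.5, 1.7) ⇒ IN Λ
candidate 8: (m,n)=(-3,-10) → π∥ = -3-10·λ ≈ -19.180340, π⊥ = -3-10·λ' ≈ 3.180340 ∉ [0.5, 1.7) ⇒ out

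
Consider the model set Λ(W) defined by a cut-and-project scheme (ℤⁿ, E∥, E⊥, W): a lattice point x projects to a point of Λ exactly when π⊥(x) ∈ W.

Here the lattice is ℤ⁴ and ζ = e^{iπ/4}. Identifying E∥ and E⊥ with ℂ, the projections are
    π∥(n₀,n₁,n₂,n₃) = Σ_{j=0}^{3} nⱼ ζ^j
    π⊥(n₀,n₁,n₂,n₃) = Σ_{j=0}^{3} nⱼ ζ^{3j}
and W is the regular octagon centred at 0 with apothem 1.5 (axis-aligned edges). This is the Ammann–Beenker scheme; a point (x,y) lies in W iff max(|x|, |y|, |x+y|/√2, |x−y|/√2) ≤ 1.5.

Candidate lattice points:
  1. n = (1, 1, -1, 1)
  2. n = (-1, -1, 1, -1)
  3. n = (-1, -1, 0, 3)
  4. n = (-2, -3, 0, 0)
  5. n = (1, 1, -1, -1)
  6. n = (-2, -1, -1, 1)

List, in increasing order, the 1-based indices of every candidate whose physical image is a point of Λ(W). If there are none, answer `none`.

With ζ = e^{iπ/4} the internal vectors are ζ^0,ζ^3,ζ^6,ζ^9.
candidate 1: n = (1, 1, -1, 1) → π⊥ ≈ (+1.0000, +2.4142); max(|x|,|y|,|x±y|/√2) = 2.4142 > 1.5 ⇒ ∉ W
candidate 2: n = (-1, -1, 1, -1) → π⊥ ≈ (-1.0000, -2.4142); max(|x|,|y|,|x±y|/√2) = 2.4142 > 1.5 ⇒ ∉ W
candidate 3: n = (-1, -1, 0, 3) → π⊥ ≈ (+1.8284, +1.4142); max(|x|,|y|,|x±y|/√2) = 2.2929 > 1.5 ⇒ ∉ W
candidate 4: n = (-2, -3, 0, 0) → π⊥ ≈ (+0.1213, -2.1213); max(|x|,|y|,|x±y|/√2) = 2.1213 > 1.5 ⇒ ∉ W
candidate 5: n = (1, 1, -1, -1) → π⊥ ≈ (-0.4142, +1.0000); max(|x|,|y|,|x±y|/√2) = 1.0000 ≤ 1.5 ⇒ ∈ W
candidate 6: n = (-2, -1, -1, 1) → π⊥ ≈ (-0.5858, +1.0000); max(|x|,|y|,|x±y|/√2) = 1.1213 ≤ 1.5 ⇒ ∈ W

5, 6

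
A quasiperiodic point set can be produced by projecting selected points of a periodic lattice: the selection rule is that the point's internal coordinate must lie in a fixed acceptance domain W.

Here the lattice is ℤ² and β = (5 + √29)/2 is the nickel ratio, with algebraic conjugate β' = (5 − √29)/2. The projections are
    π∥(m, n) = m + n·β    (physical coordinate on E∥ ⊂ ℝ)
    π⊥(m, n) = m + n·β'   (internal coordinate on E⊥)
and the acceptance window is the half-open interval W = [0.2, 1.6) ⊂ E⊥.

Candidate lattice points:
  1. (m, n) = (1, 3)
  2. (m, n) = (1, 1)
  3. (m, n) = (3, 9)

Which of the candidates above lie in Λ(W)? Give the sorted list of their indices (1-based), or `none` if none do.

Numerically β ≈ 5.1926 and β' = −1/β ≈ -0.1926.
#1 (1,3): internal coord 1 + (3)·β' = +0.4223; +0.4223 ∈ [0.2, 1.6) → IN Λ
#2 (1,1): internal coord 1 + (1)·β' = +0.8074; +0.8074 ∈ [0.2, 1.6) → IN Λ
#3 (3,9): internal coord 3 + (9)·β' = +1.2668; +1.2668 ∈ [0.2, 1.6) → IN Λ

1, 2, 3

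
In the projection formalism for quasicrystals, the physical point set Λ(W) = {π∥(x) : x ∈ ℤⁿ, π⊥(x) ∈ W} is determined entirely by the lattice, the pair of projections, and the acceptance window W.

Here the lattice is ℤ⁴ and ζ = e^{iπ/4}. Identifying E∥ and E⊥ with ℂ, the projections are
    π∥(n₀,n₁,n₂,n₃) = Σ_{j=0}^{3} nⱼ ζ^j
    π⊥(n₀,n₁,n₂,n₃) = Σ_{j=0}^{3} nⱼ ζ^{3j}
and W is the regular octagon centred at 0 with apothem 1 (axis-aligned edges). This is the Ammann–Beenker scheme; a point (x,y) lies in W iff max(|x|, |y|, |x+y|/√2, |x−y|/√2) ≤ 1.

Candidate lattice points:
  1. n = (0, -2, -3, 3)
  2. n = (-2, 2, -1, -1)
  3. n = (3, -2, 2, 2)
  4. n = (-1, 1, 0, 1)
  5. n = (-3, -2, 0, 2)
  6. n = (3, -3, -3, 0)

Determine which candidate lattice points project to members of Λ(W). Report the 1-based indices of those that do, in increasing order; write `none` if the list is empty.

5

Internal map: ζ^{3j} for j=0..3 gives (1,0), (−√2/2,√2/2), (0,−1), (√2/2,√2/2).
candidate 1: n = (0, -2, -3, 3) → π⊥ ≈ (+3.535534, +3.707107); max(|x|,|y|,|x±y|/√2) = 5.121320 > 1 ⇒ ∉ W
candidate 2: n = (-2, 2, -1, -1) → π⊥ ≈ (-4.121320, +1.707107); max(|x|,|y|,|x±y|/√2) = 4.121320 > 1 ⇒ ∉ W
candidate 3: n = (3, -2, 2, 2) → π⊥ ≈ (+5.828427, -2.000000); max(|x|,|y|,|x±y|/√2) = 5.828427 > 1 ⇒ ∉ W
candidate 4: n = (-1, 1, 0, 1) → π⊥ ≈ (-1.000000, +1.414214); max(|x|,|y|,|x±y|/√2) = 1.707107 > 1 ⇒ ∉ W
candidate 5: n = (-3, -2, 0, 2) → π⊥ ≈ (-0.171573, +0.000000); max(|x|,|y|,|x±y|/√2) = 0.171573 ≤ 1 ⇒ ∈ W
candidate 6: n = (3, -3, -3, 0) → π⊥ ≈ (+5.121320, +0.878680); max(|x|,|y|,|x±y|/√2) = 5.121320 > 1 ⇒ ∉ W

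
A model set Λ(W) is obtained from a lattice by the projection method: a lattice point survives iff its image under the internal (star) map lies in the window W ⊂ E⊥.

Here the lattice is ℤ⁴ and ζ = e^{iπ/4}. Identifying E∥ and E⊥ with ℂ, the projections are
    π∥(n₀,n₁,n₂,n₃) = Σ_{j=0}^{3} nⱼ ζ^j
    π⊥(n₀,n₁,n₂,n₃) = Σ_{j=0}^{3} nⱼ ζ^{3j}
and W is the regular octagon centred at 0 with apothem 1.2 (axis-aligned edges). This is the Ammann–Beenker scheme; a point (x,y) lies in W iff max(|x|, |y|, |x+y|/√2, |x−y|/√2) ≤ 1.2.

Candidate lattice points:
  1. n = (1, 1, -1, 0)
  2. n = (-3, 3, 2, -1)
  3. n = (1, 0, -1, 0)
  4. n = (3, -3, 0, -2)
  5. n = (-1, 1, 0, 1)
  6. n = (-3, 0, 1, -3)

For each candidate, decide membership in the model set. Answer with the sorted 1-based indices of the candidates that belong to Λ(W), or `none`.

none

With ζ = e^{iπ/4} the internal vectors are ζ^0,ζ^3,ζ^6,ζ^9.
#1 (1, 1, -1, 0): internal (0.292893, 1.707107); octagon support 1.707107 vs apothem 1.2 → ∉ W
#2 (-3, 3, 2, -1): internal (-5.828427, -0.585786); octagon support 5.828427 vs apothem 1.2 → ∉ W
#3 (1, 0, -1, 0): internal (1.000000, 1.000000); octagon support 1.414214 vs apothem 1.2 → ∉ W
#4 (3, -3, 0, -2): internal (3.707107, -3.535534); octagon support 5.121320 vs apothem 1.2 → ∉ W
#5 (-1, 1, 0, 1): internal (-1.000000, 1.414214); octagon support 1.707107 vs apothem 1.2 → ∉ W
#6 (-3, 0, 1, -3): internal (-5.121320, -3.121320); octagon support 5.828427 vs apothem 1.2 → ∉ W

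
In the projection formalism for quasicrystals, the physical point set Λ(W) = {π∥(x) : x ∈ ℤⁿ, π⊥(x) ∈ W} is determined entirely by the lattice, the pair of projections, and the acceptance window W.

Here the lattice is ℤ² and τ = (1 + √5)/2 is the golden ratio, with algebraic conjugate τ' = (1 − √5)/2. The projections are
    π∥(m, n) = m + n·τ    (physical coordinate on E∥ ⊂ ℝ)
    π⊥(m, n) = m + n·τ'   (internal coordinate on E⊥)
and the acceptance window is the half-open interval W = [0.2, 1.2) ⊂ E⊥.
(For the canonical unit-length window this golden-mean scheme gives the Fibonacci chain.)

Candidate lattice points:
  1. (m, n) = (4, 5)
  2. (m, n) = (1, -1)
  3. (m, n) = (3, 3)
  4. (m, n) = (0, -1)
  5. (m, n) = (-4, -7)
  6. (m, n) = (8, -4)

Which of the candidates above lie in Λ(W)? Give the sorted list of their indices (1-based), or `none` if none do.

Compute τ' = (1−√5)/2 = -0.61803, so π⊥(m,n) = m -0.61803·n.
[1] lift (4,5): star map gives 0.90983; window check 0.2 ≤ 0.90983 < 1.2 is true → IN Λ
[2] lift (1,-1): star map gives 1.61803; window check 0.2 ≤ 1.61803 < 1.2 is false → out
[3] lift (3,3): star map gives 1.14590; window check 0.2 ≤ 1.14590 < 1.2 is true → IN Λ
[4] lift (0,-1): star map gives 0.61803; window check 0.2 ≤ 0.61803 < 1.2 is true → IN Λ
[5] lift (-4,-7): star map gives 0.32624; window check 0.2 ≤ 0.32624 < 1.2 is true → IN Λ
[6] lift (8,-4): star map gives 10.47214; window check 0.2 ≤ 10.47214 < 1.2 is false → out

1, 3, 4, 5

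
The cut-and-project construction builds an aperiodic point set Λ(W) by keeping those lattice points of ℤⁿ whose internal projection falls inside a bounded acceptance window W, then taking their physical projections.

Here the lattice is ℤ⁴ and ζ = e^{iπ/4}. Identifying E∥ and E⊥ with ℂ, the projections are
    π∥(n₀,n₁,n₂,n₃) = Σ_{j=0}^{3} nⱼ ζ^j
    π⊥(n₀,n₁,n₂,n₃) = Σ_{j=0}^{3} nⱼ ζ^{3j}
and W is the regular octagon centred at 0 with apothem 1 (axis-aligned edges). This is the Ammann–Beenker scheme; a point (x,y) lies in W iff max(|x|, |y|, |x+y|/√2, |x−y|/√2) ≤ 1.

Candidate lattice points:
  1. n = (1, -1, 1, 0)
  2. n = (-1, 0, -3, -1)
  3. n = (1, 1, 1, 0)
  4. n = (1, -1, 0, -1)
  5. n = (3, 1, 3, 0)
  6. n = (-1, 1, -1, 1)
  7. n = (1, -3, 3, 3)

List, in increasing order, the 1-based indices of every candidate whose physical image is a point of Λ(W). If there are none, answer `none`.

With ζ = e^{iπ/4} the internal vectors are ζ^0,ζ^3,ζ^6,ζ^9.
candidate 1: n = (1, -1, 1, 0) → π⊥ ≈ (+1.7071, -1.7071); max(|x|,|y|,|x±y|/√2) = 2.4142 > 1 ⇒ ∉ W
candidate 2: n = (-1, 0, -3, -1) → π⊥ ≈ (-1.7071, +2.2929); max(|x|,|y|,|x±y|/√2) = 2.8284 > 1 ⇒ ∉ W
candidate 3: n = (1, 1, 1, 0) → π⊥ ≈ (+0.2929, -0.2929); max(|x|,|y|,|x±y|/√2) = 0.4142 ≤ 1 ⇒ ∈ W
candidate 4: n = (1, -1, 0, -1) → π⊥ ≈ (+1.0000, -1.4142); max(|x|,|y|,|x±y|/√2) = 1.7071 > 1 ⇒ ∉ W
candidate 5: n = (3, 1, 3, 0) → π⊥ ≈ (+2.2929, -2.2929); max(|x|,|y|,|x±y|/√2) = 3.2426 > 1 ⇒ ∉ W
candidate 6: n = (-1, 1, -1, 1) → π⊥ ≈ (-1.0000, +2.4142); max(|x|,|y|,|x±y|/√2) = 2.4142 > 1 ⇒ ∉ W
candidate 7: n = (1, -3, 3, 3) → π⊥ ≈ (+5.2426, -3.0000); max(|x|,|y|,|x±y|/√2) = 5.8284 > 1 ⇒ ∉ W

3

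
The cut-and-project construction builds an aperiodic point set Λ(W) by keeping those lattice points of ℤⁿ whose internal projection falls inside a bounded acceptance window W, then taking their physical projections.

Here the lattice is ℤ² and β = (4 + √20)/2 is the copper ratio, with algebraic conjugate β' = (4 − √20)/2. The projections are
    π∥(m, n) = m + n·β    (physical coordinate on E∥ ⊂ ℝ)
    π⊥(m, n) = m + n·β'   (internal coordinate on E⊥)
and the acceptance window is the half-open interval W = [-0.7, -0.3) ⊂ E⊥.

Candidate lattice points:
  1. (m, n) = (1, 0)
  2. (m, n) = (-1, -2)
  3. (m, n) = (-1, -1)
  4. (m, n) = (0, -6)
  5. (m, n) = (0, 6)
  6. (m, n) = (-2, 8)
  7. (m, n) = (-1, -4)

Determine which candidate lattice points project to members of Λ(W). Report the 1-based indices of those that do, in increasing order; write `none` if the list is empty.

2

β' = (4−√20)/2 ≈ -0.23607.
candidate 1: (m,n)=(1,0) → π∥ = 1+0·β ≈ 1.00000, π⊥ = 1+0·β' ≈ 1.00000 ∉ [-0.7, -0.3) ⇒ out
candidate 2: (m,n)=(-1,-2) → π∥ = -1-2·β ≈ -9.47214, π⊥ = -1-2·β' ≈ -0.52786 ∈ [-0.7, -0.3) ⇒ IN Λ
candidate 3: (m,n)=(-1,-1) → π∥ = -1-1·β ≈ -5.23607, π⊥ = -1-1·β' ≈ -0.76393 ∉ [-0.7, -0.3) ⇒ out
candidate 4: (m,n)=(0,-6) → π∥ = 0-6·β ≈ -25.41641, π⊥ = 0-6·β' ≈ 1.41641 ∉ [-0.7, -0.3) ⇒ out
candidate 5: (m,n)=(0,6) → π∥ = 0+6·β ≈ 25.41641, π⊥ = 0+6·β' ≈ -1.41641 ∉ [-0.7, -0.3) ⇒ out
candidate 6: (m,n)=(-2,8) → π∥ = -2+8·β ≈ 31.88854, π⊥ = -2+8·β' ≈ -3.88854 ∉ [-0.7, -0.3) ⇒ out
candidate 7: (m,n)=(-1,-4) → π∥ = -1-4·β ≈ -17.94427, π⊥ = -1-4·β' ≈ -0.05573 ∉ [-0.7, -0.3) ⇒ out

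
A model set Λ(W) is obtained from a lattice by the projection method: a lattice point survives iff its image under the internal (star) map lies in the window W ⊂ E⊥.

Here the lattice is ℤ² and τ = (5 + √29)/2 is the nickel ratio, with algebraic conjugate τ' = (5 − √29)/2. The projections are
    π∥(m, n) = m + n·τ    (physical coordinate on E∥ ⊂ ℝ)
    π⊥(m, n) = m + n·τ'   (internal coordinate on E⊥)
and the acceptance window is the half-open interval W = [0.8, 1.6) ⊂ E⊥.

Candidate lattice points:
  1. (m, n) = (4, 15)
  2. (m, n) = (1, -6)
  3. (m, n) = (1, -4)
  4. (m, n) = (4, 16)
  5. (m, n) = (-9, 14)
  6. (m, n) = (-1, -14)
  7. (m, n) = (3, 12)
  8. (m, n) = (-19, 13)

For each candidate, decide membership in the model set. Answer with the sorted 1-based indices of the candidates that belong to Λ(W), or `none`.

1, 4

Numerically τ ≈ 5.19258 and τ' = −1/τ ≈ -0.19258.
[1] lift (4,15): star map gives 1.11126; window check 0.8 ≤ 1.11126 < 1.6 is true → IN Λ
[2] lift (1,-6): star map gives 2.15549; window check 0.8 ≤ 2.15549 < 1.6 is false → out
[3] lift (1,-4): star map gives 1.77033; window check 0.8 ≤ 1.77033 < 1.6 is false → out
[4] lift (4,16): star map gives 0.91868; window check 0.8 ≤ 0.91868 < 1.6 is true → IN Λ
[5] lift (-9,14): star map gives -11.69615; window check 0.8 ≤ -11.69615 < 1.6 is false → out
[6] lift (-1,-14): star map gives 1.69615; window check 0.8 ≤ 1.69615 < 1.6 is false → out
[7] lift (3,12): star map gives 0.68901; window check 0.8 ≤ 0.68901 < 1.6 is false → out
[8] lift (-19,13): star map gives -21.50357; window check 0.8 ≤ -21.50357 < 1.6 is false → out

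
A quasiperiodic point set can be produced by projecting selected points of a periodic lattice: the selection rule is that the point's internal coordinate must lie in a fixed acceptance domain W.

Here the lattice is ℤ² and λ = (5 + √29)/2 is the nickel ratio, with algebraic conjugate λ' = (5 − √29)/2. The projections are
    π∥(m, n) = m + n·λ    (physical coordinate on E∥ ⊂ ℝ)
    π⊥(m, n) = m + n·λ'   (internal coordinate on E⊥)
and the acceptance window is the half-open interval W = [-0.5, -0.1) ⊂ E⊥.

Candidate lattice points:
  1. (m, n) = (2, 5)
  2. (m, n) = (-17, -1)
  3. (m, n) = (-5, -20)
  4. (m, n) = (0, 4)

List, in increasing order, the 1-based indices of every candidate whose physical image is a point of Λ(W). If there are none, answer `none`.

Numerically λ ≈ 5.1926 and λ' = −1/λ ≈ -0.1926.
candidate 1: (m,n)=(2,5) → π∥ = 2+5·λ ≈ 27.9629, π⊥ = 2+5·λ' ≈ 1.0371 ∉ [-0.5, -0.1) ⇒ out
candidate 2: (m,n)=(-17,-1) → π∥ = -17-1·λ ≈ -22.1926, π⊥ = -17-1·λ' ≈ -16.8074 ∉ [-0.5, -0.1) ⇒ out
candidate 3: (m,n)=(-5,-20) → π∥ = -5-20·λ ≈ -108.8516, π⊥ = -5-20·λ' ≈ -1.1484 ∉ [-0.5, -0.1) ⇒ out
candidate 4: (m,n)=(0,4) → π∥ = 0+4·λ ≈ 20.7703, π⊥ = 0+4·λ' ≈ -0.7703 ∉ [-0.5, -0.1) ⇒ out

none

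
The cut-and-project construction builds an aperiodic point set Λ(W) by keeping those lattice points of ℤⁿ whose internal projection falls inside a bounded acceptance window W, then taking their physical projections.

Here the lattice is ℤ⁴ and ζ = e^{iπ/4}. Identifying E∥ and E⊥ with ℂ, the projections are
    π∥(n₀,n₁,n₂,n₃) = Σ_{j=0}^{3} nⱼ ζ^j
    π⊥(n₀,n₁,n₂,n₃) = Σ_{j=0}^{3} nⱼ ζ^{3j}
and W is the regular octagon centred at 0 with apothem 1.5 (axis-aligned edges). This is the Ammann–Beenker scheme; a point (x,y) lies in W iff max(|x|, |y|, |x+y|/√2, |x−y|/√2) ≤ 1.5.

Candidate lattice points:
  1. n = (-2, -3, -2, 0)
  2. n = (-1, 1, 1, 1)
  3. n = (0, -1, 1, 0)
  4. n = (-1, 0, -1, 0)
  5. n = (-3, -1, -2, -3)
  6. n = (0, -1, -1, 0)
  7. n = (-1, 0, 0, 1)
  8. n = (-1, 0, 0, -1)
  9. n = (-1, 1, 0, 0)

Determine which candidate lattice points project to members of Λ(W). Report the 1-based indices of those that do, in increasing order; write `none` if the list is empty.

π⊥(n) = n₀ + n₁ζ³ + n₂ζ⁶ + n₃ζ⁹ where ζ = e^{iπ/4}.
#1 (-2, -3, -2, 0): internal (0.121320, -0.121320); octagon support 0.171573 vs apothem 1.5 → ∈ W
#2 (-1, 1, 1, 1): internal (-1.000000, 0.414214); octagon support 1.000000 vs apothem 1.5 → ∈ W
#3 (0, -1, 1, 0): internal (0.707107, -1.707107); octagon support 1.707107 vs apothem 1.5 → ∉ W
#4 (-1, 0, -1, 0): internal (-1.000000, 1.000000); octagon support 1.414214 vs apothem 1.5 → ∈ W
#5 (-3, -1, -2, -3): internal (-4.414214, -0.828427); octagon support 4.414214 vs apothem 1.5 → ∉ W
#6 (0, -1, -1, 0): internal (0.707107, 0.292893); octagon support 0.707107 vs apothem 1.5 → ∈ W
#7 (-1, 0, 0, 1): internal (-0.292893, 0.707107); octagon support 0.707107 vs apothem 1.5 → ∈ W
#8 (-1, 0, 0, -1): internal (-1.707107, -0.707107); octagon support 1.707107 vs apothem 1.5 → ∉ W
#9 (-1, 1, 0, 0): internal (-1.707107, 0.707107); octagon support 1.707107 vs apothem 1.5 → ∉ W

1, 2, 4, 6, 7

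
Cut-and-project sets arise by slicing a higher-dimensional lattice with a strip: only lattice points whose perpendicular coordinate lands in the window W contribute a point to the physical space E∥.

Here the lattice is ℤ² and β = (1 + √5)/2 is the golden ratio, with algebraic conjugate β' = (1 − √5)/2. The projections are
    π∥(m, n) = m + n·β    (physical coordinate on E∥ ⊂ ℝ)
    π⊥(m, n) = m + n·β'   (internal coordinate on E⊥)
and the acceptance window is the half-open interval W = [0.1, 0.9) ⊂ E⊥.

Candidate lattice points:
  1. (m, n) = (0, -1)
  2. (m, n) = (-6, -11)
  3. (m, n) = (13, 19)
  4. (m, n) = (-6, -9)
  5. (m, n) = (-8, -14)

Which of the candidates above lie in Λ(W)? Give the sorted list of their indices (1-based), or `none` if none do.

β' = (1−√5)/2 ≈ -0.618034.
#1 (0,-1): internal coord 0 + (-1)·β' = +0.618034; +0.618034 ∈ [0.1, 0.9) → IN Λ
#2 (-6,-11): internal coord -6 + (-11)·β' = +0.798374; +0.798374 ∈ [0.1, 0.9) → IN Λ
#3 (13,19): internal coord 13 + (19)·β' = +1.257354; +1.257354 ∉ [0.1, 0.9) → out
#4 (-6,-9): internal coord -6 + (-9)·β' = -0.437694; -0.437694 ∉ [0.1, 0.9) → out
#5 (-8,-14): internal coord -8 + (-14)·β' = +0.652476; +0.652476 ∈ [0.1, 0.9) → IN Λ

1, 2, 5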